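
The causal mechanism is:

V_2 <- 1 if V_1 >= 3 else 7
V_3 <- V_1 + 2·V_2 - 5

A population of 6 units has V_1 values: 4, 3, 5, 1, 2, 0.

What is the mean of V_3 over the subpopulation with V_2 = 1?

1

Conditioning on V_2=1 selects the 3 unit(s) with V_1 ∈ {4, 3, 5}. Their V_3 values: 1, 0, 2. Mean = 1.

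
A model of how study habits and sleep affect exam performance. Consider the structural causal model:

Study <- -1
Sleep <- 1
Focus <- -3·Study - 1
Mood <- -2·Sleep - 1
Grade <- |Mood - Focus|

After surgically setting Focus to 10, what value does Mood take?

-3

The intervention breaks the incoming arrows to Focus: Focus <- -3·Study - 1 no longer applies, and Focus = 10.
Mood is not downstream of the intervention, so its value is determined by the original equations.
Mood = -2·Sleep - 1  [with Sleep=1]  = -3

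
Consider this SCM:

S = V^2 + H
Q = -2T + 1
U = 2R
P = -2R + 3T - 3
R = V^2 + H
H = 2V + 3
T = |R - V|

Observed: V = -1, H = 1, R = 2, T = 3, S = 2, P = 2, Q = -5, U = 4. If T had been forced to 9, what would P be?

20

Under do(T=9), the mechanism T = |R - V| is discarded; T is fixed at 9.
H = 2V + 3  [with V=-1]  = 1
R = V^2 + H  [with V=-1, H=1]  = 2
P = -2R + 3T - 3  [with R=2, T=9]  = 20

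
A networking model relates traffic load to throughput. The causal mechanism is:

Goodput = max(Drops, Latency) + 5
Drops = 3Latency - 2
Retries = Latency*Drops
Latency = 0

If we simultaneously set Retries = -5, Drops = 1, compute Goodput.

The joint intervention fixes Retries = -5, Drops = 1, removing each variable's own equation.
Goodput = max(Drops, Latency) + 5  [with Drops=1, Latency=0]  = 6

6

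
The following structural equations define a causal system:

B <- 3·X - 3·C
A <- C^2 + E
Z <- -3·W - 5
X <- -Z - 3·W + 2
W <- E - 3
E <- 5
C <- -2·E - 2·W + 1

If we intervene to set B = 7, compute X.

Intervening sets B = 7 and removes its equation (B <- 3·X - 3·C).
Since X is not a descendant of the intervened variable, it is unaffected.
W = E - 3  [with E=5]  = 2
Z = -3·W - 5  [with W=2]  = -11
X = -Z - 3·W + 2  [with Z=-11, W=2]  = 7

7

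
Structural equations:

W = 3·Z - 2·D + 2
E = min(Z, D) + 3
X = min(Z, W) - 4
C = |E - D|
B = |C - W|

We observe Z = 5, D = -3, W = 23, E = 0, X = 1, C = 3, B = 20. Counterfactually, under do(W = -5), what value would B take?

The intervention breaks the incoming arrows to W: W = 3·Z - 2·D + 2 no longer applies, and W = -5.
E = min(Z, D) + 3  [with Z=5, D=-3]  = 0
C = |E - D|  [with E=0, D=-3]  = 3
B = |C - W|  [with C=3, W=-5]  = 8

8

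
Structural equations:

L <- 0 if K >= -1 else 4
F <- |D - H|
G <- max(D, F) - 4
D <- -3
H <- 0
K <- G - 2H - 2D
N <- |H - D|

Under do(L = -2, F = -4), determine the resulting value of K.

-1

Under do(L = -2, F = -4), each intervened variable's structural equation is replaced by its fixed value.
G = max(D, F) - 4  [with D=-3, F=-4]  = -7
K = G - 2H - 2D  [with G=-7, H=0, D=-3]  = -1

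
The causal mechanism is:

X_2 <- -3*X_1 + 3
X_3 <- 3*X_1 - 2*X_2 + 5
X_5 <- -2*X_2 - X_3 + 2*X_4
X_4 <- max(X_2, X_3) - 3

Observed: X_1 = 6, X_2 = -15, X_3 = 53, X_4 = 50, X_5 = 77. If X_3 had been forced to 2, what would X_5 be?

26

do(X_3=2) replaces the equation X_3 <- 3*X_1 - 2*X_2 + 5 with the constant X_3 = 2.
X_2 = -3*X_1 + 3  [with X_1=6]  = -15
X_4 = max(X_2, X_3) - 3  [with X_2=-15, X_3=2]  = -1
X_5 = -2*X_2 - X_3 + 2*X_4  [with X_2=-15, X_3=2, X_4=-1]  = 26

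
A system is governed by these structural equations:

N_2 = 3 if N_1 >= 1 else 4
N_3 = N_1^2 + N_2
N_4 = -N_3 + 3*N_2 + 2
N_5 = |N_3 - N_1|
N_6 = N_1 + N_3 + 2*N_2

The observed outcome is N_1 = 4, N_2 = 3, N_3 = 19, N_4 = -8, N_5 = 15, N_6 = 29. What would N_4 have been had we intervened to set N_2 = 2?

-10

Under do(N_2=2), the mechanism N_2 = 3 if N_1 >= 1 else 4 is discarded; N_2 is fixed at 2.
N_3 = N_1^2 + N_2  [with N_1=4, N_2=2]  = 18
N_4 = -N_3 + 3*N_2 + 2  [with N_3=18, N_2=2]  = -10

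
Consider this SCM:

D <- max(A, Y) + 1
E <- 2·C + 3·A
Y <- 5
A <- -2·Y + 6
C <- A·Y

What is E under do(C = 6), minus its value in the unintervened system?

52

do(C=6) replaces the equation C <- A·Y with the constant C = 6.
A = -2·Y + 6  [with Y=5]  = -4
E = 2·C + 3·A  [with C=6, A=-4]  = 0
Without intervention: A = -2·Y + 6  [with Y=5]  = -4; C = A·Y  [with A=-4, Y=5]  = -20; E = 2·C + 3·A  [with C=-20, A=-4]  = -52.
Change = 0 − (-52) = 52.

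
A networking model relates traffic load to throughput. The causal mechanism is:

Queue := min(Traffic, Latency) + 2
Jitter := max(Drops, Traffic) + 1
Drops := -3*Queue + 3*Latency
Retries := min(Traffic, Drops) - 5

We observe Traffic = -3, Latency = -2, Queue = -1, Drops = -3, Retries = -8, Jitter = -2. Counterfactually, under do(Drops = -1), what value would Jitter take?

0

Under do(Drops=-1), the mechanism Drops := -3*Queue + 3*Latency is discarded; Drops is fixed at -1.
Jitter = max(Drops, Traffic) + 1  [with Drops=-1, Traffic=-3]  = 0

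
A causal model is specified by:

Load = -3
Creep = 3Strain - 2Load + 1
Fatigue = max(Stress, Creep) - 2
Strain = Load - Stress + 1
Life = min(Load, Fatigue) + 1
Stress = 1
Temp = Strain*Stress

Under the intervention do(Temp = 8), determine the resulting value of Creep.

Intervening sets Temp = 8 and removes its equation (Temp = Strain*Stress).
No directed path runs from Temp to Creep, so Creep keeps its natural value.
Strain = Load - Stress + 1  [with Load=-3, Stress=1]  = -3
Creep = 3Strain - 2Load + 1  [with Strain=-3, Load=-3]  = -2

-2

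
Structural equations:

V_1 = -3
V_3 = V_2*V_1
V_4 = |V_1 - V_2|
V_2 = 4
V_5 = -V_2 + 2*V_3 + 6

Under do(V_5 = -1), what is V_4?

7

The intervention breaks the incoming arrows to V_5: V_5 = -V_2 + 2*V_3 + 6 no longer applies, and V_5 = -1.
Since V_4 is not a descendant of the intervened variable, it is unaffected.
V_4 = |V_1 - V_2|  [with V_1=-3, V_2=4]  = 7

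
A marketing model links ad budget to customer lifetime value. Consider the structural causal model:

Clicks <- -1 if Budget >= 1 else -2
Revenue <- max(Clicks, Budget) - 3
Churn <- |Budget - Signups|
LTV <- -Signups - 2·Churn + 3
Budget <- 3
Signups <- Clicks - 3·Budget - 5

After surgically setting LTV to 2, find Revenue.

0

do(LTV=2) replaces the equation LTV <- -Signups - 2·Churn + 3 with the constant LTV = 2.
Since Revenue is not a descendant of the intervened variable, it is unaffected.
Clicks = -1 if Budget >= 1 else -2  [with Budget=3]  = -1
Revenue = max(Clicks, Budget) - 3  [with Clicks=-1, Budget=3]  = 0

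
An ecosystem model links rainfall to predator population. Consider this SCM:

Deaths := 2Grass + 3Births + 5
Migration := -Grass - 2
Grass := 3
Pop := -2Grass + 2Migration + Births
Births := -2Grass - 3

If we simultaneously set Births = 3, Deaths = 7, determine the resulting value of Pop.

-13

Under do(Births = 3, Deaths = 7), each intervened variable's structural equation is replaced by its fixed value.
Migration = -Grass - 2  [with Grass=3]  = -5
Pop = -2Grass + 2Migration + Births  [with Grass=3, Migration=-5, Births=3]  = -13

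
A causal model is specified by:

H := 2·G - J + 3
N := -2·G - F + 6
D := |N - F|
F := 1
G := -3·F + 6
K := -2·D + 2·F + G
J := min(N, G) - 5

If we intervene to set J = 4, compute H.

5

Intervening sets J = 4 and removes its equation (J := min(N, G) - 5).
G = -3·F + 6  [with F=1]  = 3
H = 2·G - J + 3  [with G=3, J=4]  = 5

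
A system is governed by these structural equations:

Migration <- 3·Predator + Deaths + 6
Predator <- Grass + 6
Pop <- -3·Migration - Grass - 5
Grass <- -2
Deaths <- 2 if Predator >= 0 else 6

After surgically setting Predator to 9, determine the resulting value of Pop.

-108

do(Predator=9) replaces the equation Predator <- Grass + 6 with the constant Predator = 9.
Deaths = 2 if Predator >= 0 else 6  [with Predator=9]  = 2
Migration = 3·Predator + Deaths + 6  [with Predator=9, Deaths=2]  = 35
Pop = -3·Migration - Grass - 5  [with Migration=35, Grass=-2]  = -108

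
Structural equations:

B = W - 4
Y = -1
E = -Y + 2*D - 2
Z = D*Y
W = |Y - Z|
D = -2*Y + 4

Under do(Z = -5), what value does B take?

0

The intervention breaks the incoming arrows to Z: Z = D*Y no longer applies, and Z = -5.
W = |Y - Z|  [with Y=-1, Z=-5]  = 4
B = W - 4  [with W=4]  = 0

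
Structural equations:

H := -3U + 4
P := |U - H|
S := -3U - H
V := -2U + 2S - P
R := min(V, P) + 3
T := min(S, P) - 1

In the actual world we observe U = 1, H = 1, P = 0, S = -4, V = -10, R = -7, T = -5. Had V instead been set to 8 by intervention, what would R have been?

The intervention breaks the incoming arrows to V: V := -2U + 2S - P no longer applies, and V = 8.
H = -3U + 4  [with U=1]  = 1
P = |U - H|  [with U=1, H=1]  = 0
R = min(V, P) + 3  [with V=8, P=0]  = 3

3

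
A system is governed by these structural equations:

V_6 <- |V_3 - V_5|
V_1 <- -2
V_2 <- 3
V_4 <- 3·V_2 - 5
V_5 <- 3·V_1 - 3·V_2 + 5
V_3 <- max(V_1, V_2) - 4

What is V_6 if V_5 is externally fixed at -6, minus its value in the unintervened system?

-4

The intervention breaks the incoming arrows to V_5: V_5 <- 3·V_1 - 3·V_2 + 5 no longer applies, and V_5 = -6.
V_3 = max(V_1, V_2) - 4  [with V_1=-2, V_2=3]  = -1
V_6 = |V_3 - V_5|  [with V_3=-1, V_5=-6]  = 5
Without intervention: V_3 = max(V_1, V_2) - 4  [with V_1=-2, V_2=3]  = -1; V_5 = 3·V_1 - 3·V_2 + 5  [with V_1=-2, V_2=3]  = -10; V_6 = |V_3 - V_5|  [with V_3=-1, V_5=-10]  = 9.
Change = 5 − 9 = -4.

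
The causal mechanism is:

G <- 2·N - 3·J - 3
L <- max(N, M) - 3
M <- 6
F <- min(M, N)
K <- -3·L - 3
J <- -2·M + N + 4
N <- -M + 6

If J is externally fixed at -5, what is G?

Intervening sets J = -5 and removes its equation (J <- -2·M + N + 4).
N = -M + 6  [with M=6]  = 0
G = 2·N - 3·J - 3  [with N=0, J=-5]  = 12

12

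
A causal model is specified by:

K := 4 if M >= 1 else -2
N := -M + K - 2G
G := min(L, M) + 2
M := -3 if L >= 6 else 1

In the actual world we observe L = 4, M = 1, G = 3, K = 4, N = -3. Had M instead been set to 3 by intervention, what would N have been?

-9

do(M=3) replaces the equation M := -3 if L >= 6 else 1 with the constant M = 3.
G = min(L, M) + 2  [with L=4, M=3]  = 5
K = 4 if M >= 1 else -2  [with M=3]  = 4
N = -M + K - 2G  [with M=3, K=4, G=5]  = -9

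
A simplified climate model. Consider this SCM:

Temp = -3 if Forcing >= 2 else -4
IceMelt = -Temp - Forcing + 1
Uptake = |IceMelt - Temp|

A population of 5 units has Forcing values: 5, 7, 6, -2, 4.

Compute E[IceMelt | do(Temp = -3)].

0

do(Temp=-3) breaks Temp's dependence on Forcing. With Temp=-3 fixed, IceMelt across the units is -1, -3, -2, 6, 0, mean 0.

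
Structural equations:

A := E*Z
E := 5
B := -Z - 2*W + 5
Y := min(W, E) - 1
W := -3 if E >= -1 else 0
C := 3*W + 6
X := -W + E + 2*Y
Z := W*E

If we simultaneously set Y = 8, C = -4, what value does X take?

Under do(Y = 8, C = -4), each intervened variable's structural equation is replaced by its fixed value.
W = -3 if E >= -1 else 0  [with E=5]  = -3
X = -W + E + 2*Y  [with W=-3, E=5, Y=8]  = 24

24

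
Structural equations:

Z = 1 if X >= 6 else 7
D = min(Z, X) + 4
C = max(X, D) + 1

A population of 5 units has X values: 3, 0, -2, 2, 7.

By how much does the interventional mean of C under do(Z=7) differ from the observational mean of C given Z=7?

1.25

Under do(Z=7), Z's equation is replaced by Z=7 for every unit. Per-unit C: 8, 5, 3, 7, 12. Mean = 7.
Conditioning on Z=7 selects the 4 unit(s) with X ∈ {3, 0, -2, 2}. Their C values: 8, 5, 3, 7. Mean = 5.75.
Difference = 7 − 5.75 = 1.25.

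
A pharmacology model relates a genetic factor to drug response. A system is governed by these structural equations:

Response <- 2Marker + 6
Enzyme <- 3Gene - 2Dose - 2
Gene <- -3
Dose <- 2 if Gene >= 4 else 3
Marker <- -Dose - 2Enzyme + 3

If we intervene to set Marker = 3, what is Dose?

3

The intervention breaks the incoming arrows to Marker: Marker <- -Dose - 2Enzyme + 3 no longer applies, and Marker = 3.
Since Dose is not a descendant of the intervened variable, it is unaffected.
Dose = 2 if Gene >= 4 else 3  [with Gene=-3]  = 3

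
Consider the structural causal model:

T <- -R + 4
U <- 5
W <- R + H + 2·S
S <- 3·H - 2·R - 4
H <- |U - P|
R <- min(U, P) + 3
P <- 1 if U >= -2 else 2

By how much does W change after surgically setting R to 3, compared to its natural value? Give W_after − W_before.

The intervention breaks the incoming arrows to R: R <- min(U, P) + 3 no longer applies, and R = 3.
P = 1 if U >= -2 else 2  [with U=5]  = 1
H = |U - P|  [with U=5, P=1]  = 4
S = 3·H - 2·R - 4  [with H=4, R=3]  = 2
W = R + H + 2·S  [with R=3, H=4, S=2]  = 11
Without intervention: P = 1 if U >= -2 else 2  [with U=5]  = 1; H = |U - P|  [with U=5, P=1]  = 4; R = min(U, P) + 3  [with U=5, P=1]  = 4; S = 3·H - 2·R - 4  [with H=4, R=4]  = 0; W = R + H + 2·S  [with R=4, H=4, S=0]  = 8.
Change = 11 − 8 = 3.

3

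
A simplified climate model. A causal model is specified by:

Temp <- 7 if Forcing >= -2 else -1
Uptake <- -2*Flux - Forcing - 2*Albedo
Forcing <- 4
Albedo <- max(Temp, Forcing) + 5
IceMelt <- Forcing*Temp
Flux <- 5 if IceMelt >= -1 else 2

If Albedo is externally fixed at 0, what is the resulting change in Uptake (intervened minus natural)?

24

Under do(Albedo=0), the mechanism Albedo <- max(Temp, Forcing) + 5 is discarded; Albedo is fixed at 0.
Temp = 7 if Forcing >= -2 else -1  [with Forcing=4]  = 7
IceMelt = Forcing*Temp  [with Forcing=4, Temp=7]  = 28
Flux = 5 if IceMelt >= -1 else 2  [with IceMelt=28]  = 5
Uptake = -2*Flux - Forcing - 2*Albedo  [with Flux=5, Forcing=4, Albedo=0]  = -14
Without intervention: Temp = 7 if Forcing >= -2 else -1  [with Forcing=4]  = 7; IceMelt = Forcing*Temp  [with Forcing=4, Temp=7]  = 28; Albedo = max(Temp, Forcing) + 5  [with Temp=7, Forcing=4]  = 12; Flux = 5 if IceMelt >= -1 else 2  [with IceMelt=28]  = 5; Uptake = -2*Flux - Forcing - 2*Albedo  [with Flux=5, Forcing=4, Albedo=12]  = -38.
Change = -14 − (-38) = 24.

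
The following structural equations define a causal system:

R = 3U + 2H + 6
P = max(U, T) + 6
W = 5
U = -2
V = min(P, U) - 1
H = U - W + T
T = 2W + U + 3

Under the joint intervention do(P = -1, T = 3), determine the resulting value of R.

-8

The joint intervention fixes P = -1, T = 3, removing each variable's own equation.
H = U - W + T  [with U=-2, W=5, T=3]  = -4
R = 3U + 2H + 6  [with U=-2, H=-4]  = -8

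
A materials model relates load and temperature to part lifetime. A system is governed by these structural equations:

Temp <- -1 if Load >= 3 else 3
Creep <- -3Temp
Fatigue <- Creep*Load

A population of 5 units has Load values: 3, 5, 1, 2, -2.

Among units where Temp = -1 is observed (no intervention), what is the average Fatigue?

E[Fatigue|Temp=-1] averages over only the 2 units with Temp=-1 (Load = 3, 5): Fatigue = 9, 15, mean 12.

12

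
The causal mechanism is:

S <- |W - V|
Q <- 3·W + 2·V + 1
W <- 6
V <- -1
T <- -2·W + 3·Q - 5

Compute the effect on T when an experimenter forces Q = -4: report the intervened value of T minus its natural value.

-63

do(Q=-4) replaces the equation Q <- 3·W + 2·V + 1 with the constant Q = -4.
T = -2·W + 3·Q - 5  [with W=6, Q=-4]  = -29
Without intervention: Q = 3·W + 2·V + 1  [with W=6, V=-1]  = 17; T = -2·W + 3·Q - 5  [with W=6, Q=17]  = 34.
Change = -29 − 34 = -63.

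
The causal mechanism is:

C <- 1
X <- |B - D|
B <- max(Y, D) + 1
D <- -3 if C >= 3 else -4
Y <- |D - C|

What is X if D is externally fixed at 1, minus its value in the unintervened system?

-9

do(D=1) replaces the equation D <- -3 if C >= 3 else -4 with the constant D = 1.
Y = |D - C|  [with D=1, C=1]  = 0
B = max(Y, D) + 1  [with Y=0, D=1]  = 2
X = |B - D|  [with B=2, D=1]  = 1
Without intervention: D = -3 if C >= 3 else -4  [with C=1]  = -4; Y = |D - C|  [with D=-4, C=1]  = 5; B = max(Y, D) + 1  [with Y=5, D=-4]  = 6; X = |B - D|  [with B=6, D=-4]  = 10.
Change = 1 − 10 = -9.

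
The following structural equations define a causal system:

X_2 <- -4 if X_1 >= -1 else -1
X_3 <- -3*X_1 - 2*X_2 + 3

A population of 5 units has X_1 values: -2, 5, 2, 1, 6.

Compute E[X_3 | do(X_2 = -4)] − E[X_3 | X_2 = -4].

do(X_2=-4) breaks X_2's dependence on X_1. With X_2=-4 fixed, X_3 across the units is 17, -4, 5, 8, -7, mean 3.8.
Conditioning on X_2=-4 selects the 4 unit(s) with X_1 ∈ {5, 2, 1, 6}. Their X_3 values: -4, 5, 8, -7. Mean = 0.5.
Difference = 3.8 − 0.5 = 3.3.

3.3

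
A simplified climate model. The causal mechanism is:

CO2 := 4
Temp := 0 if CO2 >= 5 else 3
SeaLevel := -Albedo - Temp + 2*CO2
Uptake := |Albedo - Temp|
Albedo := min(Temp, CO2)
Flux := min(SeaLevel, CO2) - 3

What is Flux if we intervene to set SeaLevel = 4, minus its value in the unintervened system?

Intervening sets SeaLevel = 4 and removes its equation (SeaLevel := -Albedo - Temp + 2*CO2).
Flux = min(SeaLevel, CO2) - 3  [with SeaLevel=4, CO2=4]  = 1
Without intervention: Temp = 0 if CO2 >= 5 else 3  [with CO2=4]  = 3; Albedo = min(Temp, CO2)  [with Temp=3, CO2=4]  = 3; SeaLevel = -Albedo - Temp + 2*CO2  [with Albedo=3, Temp=3, CO2=4]  = 2; Flux = min(SeaLevel, CO2) - 3  [with SeaLevel=2, CO2=4]  = -1.
Change = 1 − (-1) = 2.

2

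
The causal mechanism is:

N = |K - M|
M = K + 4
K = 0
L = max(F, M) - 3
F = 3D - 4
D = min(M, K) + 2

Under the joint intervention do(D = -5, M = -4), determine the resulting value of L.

-7

Setting D = -5, M = -4 by intervention discards those variables' equations.
F = 3D - 4  [with D=-5]  = -19
L = max(F, M) - 3  [with F=-19, M=-4]  = -7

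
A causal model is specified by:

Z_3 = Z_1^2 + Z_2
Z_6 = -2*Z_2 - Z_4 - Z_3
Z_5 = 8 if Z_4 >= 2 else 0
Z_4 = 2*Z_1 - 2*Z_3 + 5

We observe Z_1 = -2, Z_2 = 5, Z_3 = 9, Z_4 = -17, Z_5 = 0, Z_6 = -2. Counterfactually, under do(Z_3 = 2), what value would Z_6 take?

-9

The intervention breaks the incoming arrows to Z_3: Z_3 = Z_1^2 + Z_2 no longer applies, and Z_3 = 2.
Z_4 = 2*Z_1 - 2*Z_3 + 5  [with Z_1=-2, Z_3=2]  = -3
Z_6 = -2*Z_2 - Z_4 - Z_3  [with Z_2=5, Z_4=-3, Z_3=2]  = -9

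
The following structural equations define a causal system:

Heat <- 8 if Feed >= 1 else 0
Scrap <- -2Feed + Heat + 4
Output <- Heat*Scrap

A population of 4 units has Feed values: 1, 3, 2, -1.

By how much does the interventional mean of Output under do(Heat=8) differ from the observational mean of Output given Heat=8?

12

Every unit gets Heat=8 under the intervention. Output values become 80, 48, 64, 112; E[Output|do(Heat=8)] = 76.
E[Output|Heat=8] averages over only the 3 units with Heat=8 (Feed = 1, 3, 2): Output = 80, 48, 64, mean 64.
Difference = 76 − 64 = 12.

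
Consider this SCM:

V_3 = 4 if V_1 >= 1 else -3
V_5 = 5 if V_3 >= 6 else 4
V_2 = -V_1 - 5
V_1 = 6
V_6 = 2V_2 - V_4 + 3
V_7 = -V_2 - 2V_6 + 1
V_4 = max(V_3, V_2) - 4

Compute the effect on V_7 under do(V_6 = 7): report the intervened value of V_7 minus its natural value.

-52

Intervening sets V_6 = 7 and removes its equation (V_6 = 2V_2 - V_4 + 3).
V_2 = -V_1 - 5  [with V_1=6]  = -11
V_7 = -V_2 - 2V_6 + 1  [with V_2=-11, V_6=7]  = -2
Without intervention: V_2 = -V_1 - 5  [with V_1=6]  = -11; V_3 = 4 if V_1 >= 1 else -3  [with V_1=6]  = 4; V_4 = max(V_3, V_2) - 4  [with V_3=4, V_2=-11]  = 0; V_6 = 2V_2 - V_4 + 3  [with V_2=-11, V_4=0]  = -19; V_7 = -V_2 - 2V_6 + 1  [with V_2=-11, V_6=-19]  = 50.
Change = -2 − 50 = -52.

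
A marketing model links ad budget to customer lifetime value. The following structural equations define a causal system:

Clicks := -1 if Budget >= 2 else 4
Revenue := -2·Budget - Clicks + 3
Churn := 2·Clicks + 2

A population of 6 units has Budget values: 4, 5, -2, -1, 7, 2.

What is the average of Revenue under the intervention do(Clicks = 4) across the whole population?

-6

The intervention sets Clicks=4 in all 6 units regardless of Budget. Recomputing Revenue per unit gives -9, -11, 3, 1, -15, -5; average -6.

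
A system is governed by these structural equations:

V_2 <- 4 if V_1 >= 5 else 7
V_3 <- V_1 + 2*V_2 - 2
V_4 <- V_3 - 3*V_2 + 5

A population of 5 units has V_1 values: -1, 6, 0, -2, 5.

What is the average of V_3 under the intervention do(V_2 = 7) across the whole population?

13.6

Every unit gets V_2=7 under the intervention. V_3 values become 11, 18, 12, 10, 17; E[V_3|do(V_2=7)] = 13.6.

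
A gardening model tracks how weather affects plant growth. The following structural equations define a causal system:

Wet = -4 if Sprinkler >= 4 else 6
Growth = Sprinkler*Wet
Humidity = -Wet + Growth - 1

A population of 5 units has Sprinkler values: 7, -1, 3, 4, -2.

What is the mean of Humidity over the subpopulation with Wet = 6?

Conditioning on Wet=6 selects the 3 unit(s) with Sprinkler ∈ {-1, 3, -2}. Their Humidity values: -13, 11, -19. Mean = -7.

-7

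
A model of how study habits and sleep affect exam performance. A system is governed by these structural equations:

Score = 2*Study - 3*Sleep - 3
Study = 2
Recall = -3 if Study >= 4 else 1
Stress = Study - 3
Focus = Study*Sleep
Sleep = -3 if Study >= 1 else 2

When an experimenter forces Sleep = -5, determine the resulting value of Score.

do(Sleep=-5) replaces the equation Sleep = -3 if Study >= 1 else 2 with the constant Sleep = -5.
Score = 2*Study - 3*Sleep - 3  [with Study=2, Sleep=-5]  = 16

16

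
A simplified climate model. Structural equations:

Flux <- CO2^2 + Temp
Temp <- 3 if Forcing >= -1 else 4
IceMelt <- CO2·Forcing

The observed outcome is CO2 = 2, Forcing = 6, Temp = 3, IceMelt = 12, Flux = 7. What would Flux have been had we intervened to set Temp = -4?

do(Temp=-4) replaces the equation Temp <- 3 if Forcing >= -1 else 4 with the constant Temp = -4.
Flux = CO2^2 + Temp  [with CO2=2, Temp=-4]  = 0

0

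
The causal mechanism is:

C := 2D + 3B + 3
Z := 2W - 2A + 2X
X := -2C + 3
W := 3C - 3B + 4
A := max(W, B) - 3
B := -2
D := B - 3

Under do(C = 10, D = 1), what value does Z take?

-28

The joint intervention fixes C = 10, D = 1, removing each variable's own equation.
W = 3C - 3B + 4  [with C=10, B=-2]  = 40
X = -2C + 3  [with C=10]  = -17
A = max(W, B) - 3  [with W=40, B=-2]  = 37
Z = 2W - 2A + 2X  [with W=40, A=37, X=-17]  = -28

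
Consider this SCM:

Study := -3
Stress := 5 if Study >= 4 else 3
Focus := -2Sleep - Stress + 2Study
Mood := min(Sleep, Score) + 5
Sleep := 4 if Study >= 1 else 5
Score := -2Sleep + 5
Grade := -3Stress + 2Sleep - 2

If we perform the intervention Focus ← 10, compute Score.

Intervening sets Focus = 10 and removes its equation (Focus := -2Sleep - Stress + 2Study).
No directed path runs from Focus to Score, so Score keeps its natural value.
Sleep = 4 if Study >= 1 else 5  [with Study=-3]  = 5
Score = -2Sleep + 5  [with Sleep=5]  = -5

-5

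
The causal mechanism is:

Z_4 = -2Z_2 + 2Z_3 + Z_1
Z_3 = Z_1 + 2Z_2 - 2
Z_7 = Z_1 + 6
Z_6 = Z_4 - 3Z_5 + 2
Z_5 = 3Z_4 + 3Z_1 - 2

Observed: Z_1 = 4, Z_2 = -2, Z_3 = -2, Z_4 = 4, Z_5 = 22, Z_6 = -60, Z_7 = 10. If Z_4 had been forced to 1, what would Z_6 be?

Under do(Z_4=1), the mechanism Z_4 = -2Z_2 + 2Z_3 + Z_1 is discarded; Z_4 is fixed at 1.
Z_5 = 3Z_4 + 3Z_1 - 2  [with Z_4=1, Z_1=4]  = 13
Z_6 = Z_4 - 3Z_5 + 2  [with Z_4=1, Z_5=13]  = -36

-36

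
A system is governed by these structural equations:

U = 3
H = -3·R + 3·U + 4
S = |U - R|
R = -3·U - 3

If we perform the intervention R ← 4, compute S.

1

Under do(R=4), the mechanism R = -3·U - 3 is discarded; R is fixed at 4.
S = |U - R|  [with U=3, R=4]  = 1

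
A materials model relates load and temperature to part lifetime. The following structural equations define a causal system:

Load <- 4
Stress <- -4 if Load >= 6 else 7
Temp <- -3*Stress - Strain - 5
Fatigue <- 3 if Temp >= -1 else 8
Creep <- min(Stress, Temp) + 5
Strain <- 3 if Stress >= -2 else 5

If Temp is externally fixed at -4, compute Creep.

1

Intervening sets Temp = -4 and removes its equation (Temp <- -3*Stress - Strain - 5).
Stress = -4 if Load >= 6 else 7  [with Load=4]  = 7
Creep = min(Stress, Temp) + 5  [with Stress=7, Temp=-4]  = 1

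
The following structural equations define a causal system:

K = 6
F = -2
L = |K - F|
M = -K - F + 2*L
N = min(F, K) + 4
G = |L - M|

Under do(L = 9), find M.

The intervention breaks the incoming arrows to L: L = |K - F| no longer applies, and L = 9.
M = -K - F + 2*L  [with K=6, F=-2, L=9]  = 14

14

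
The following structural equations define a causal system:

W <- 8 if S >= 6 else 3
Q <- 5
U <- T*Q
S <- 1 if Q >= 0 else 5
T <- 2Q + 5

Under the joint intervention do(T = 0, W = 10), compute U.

Under do(T = 0, W = 10), each intervened variable's structural equation is replaced by its fixed value.
U = T*Q  [with T=0, Q=5]  = 0

0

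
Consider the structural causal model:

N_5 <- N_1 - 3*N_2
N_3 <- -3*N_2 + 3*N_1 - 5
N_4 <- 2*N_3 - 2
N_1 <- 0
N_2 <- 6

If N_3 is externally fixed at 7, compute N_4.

The intervention breaks the incoming arrows to N_3: N_3 <- -3*N_2 + 3*N_1 - 5 no longer applies, and N_3 = 7.
N_4 = 2*N_3 - 2  [with N_3=7]  = 12

12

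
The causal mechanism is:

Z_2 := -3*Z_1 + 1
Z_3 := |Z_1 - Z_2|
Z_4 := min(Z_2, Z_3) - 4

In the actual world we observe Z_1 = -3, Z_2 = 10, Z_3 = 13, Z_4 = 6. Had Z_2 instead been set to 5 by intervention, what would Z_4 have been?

Under do(Z_2=5), the mechanism Z_2 := -3*Z_1 + 1 is discarded; Z_2 is fixed at 5.
Z_3 = |Z_1 - Z_2|  [with Z_1=-3, Z_2=5]  = 8
Z_4 = min(Z_2, Z_3) - 4  [with Z_2=5, Z_3=8]  = 1

1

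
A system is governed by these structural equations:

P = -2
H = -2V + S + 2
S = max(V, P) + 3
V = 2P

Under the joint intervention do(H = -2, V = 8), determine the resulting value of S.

Setting H = -2, V = 8 by intervention discards those variables' equations.
S = max(V, P) + 3  [with V=8, P=-2]  = 11

11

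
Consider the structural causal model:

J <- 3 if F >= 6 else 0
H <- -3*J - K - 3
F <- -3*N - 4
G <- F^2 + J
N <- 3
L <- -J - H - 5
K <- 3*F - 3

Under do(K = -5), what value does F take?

-13

The intervention breaks the incoming arrows to K: K <- 3*F - 3 no longer applies, and K = -5.
Since F is not a descendant of the intervened variable, it is unaffected.
F = -3*N - 4  [with N=3]  = -13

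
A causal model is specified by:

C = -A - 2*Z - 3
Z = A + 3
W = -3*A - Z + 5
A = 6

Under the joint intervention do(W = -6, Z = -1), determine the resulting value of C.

The joint intervention fixes W = -6, Z = -1, removing each variable's own equation.
C = -A - 2*Z - 3  [with A=6, Z=-1]  = -7

-7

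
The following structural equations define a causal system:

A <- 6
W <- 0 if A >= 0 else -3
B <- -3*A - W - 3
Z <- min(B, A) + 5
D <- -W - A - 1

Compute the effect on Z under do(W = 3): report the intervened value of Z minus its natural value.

Under do(W=3), the mechanism W <- 0 if A >= 0 else -3 is discarded; W is fixed at 3.
B = -3*A - W - 3  [with A=6, W=3]  = -24
Z = min(B, A) + 5  [with B=-24, A=6]  = -19
Without intervention: W = 0 if A >= 0 else -3  [with A=6]  = 0; B = -3*A - W - 3  [with A=6, W=0]  = -21; Z = min(B, A) + 5  [with B=-21, A=6]  = -16.
Change = -19 − (-16) = -3.

-3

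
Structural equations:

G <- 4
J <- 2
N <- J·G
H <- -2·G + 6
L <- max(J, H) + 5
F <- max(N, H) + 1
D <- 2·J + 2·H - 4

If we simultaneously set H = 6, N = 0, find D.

The joint intervention fixes H = 6, N = 0, removing each variable's own equation.
D = 2·J + 2·H - 4  [with J=2, H=6]  = 12

12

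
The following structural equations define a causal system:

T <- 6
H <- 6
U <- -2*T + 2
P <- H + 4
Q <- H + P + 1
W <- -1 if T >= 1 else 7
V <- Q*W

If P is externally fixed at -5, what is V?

The intervention breaks the incoming arrows to P: P <- H + 4 no longer applies, and P = -5.
Q = H + P + 1  [with H=6, P=-5]  = 2
W = -1 if T >= 1 else 7  [with T=6]  = -1
V = Q*W  [with Q=2, W=-1]  = -2

-2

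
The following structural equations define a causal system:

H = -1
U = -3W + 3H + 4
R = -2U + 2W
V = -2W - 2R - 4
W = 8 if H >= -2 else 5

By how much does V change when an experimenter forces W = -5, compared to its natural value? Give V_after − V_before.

234

do(W=-5) replaces the equation W = 8 if H >= -2 else 5 with the constant W = -5.
U = -3W + 3H + 4  [with W=-5, H=-1]  = 16
R = -2U + 2W  [with U=16, W=-5]  = -42
V = -2W - 2R - 4  [with W=-5, R=-42]  = 90
Without intervention: W = 8 if H >= -2 else 5  [with H=-1]  = 8; U = -3W + 3H + 4  [with W=8, H=-1]  = -23; R = -2U + 2W  [with U=-23, W=8]  = 62; V = -2W - 2R - 4  [with W=8, R=62]  = -144.
Change = 90 − (-144) = 234.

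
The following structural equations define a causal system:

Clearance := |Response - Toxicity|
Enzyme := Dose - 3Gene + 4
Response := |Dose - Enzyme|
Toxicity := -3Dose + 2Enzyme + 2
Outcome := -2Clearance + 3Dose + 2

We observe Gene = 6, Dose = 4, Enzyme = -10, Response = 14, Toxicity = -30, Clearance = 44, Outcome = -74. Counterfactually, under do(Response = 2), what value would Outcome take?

The intervention breaks the incoming arrows to Response: Response := |Dose - Enzyme| no longer applies, and Response = 2.
Enzyme = Dose - 3Gene + 4  [with Dose=4, Gene=6]  = -10
Toxicity = -3Dose + 2Enzyme + 2  [with Dose=4, Enzyme=-10]  = -30
Clearance = |Response - Toxicity|  [with Response=2, Toxicity=-30]  = 32
Outcome = -2Clearance + 3Dose + 2  [with Clearance=32, Dose=4]  = -50

-50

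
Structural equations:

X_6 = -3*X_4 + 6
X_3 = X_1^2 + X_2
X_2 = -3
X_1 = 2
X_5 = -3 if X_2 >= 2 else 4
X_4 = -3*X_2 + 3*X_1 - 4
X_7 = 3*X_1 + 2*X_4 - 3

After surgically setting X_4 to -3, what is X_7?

The intervention breaks the incoming arrows to X_4: X_4 = -3*X_2 + 3*X_1 - 4 no longer applies, and X_4 = -3.
X_7 = 3*X_1 + 2*X_4 - 3  [with X_1=2, X_4=-3]  = -3

-3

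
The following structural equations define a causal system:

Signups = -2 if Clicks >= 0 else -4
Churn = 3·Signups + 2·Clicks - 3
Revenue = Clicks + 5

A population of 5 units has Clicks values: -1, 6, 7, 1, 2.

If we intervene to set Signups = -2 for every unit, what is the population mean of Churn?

Under do(Signups=-2), Signups's equation is replaced by Signups=-2 for every unit. Per-unit Churn: -11, 3, 5, -7, -5. Mean = -3.

-3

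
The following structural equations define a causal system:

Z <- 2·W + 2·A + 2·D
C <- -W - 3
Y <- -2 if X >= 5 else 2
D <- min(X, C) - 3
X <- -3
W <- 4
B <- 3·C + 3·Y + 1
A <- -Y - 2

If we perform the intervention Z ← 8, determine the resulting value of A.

-4

The intervention breaks the incoming arrows to Z: Z <- 2·W + 2·A + 2·D no longer applies, and Z = 8.
Since A is not a descendant of the intervened variable, it is unaffected.
Y = -2 if X >= 5 else 2  [with X=-3]  = 2
A = -Y - 2  [with Y=2]  = -4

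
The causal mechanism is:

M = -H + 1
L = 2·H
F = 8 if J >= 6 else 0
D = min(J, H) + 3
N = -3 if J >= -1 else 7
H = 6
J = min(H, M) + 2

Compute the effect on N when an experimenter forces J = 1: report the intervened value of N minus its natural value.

-10

The intervention breaks the incoming arrows to J: J = min(H, M) + 2 no longer applies, and J = 1.
N = -3 if J >= -1 else 7  [with J=1]  = -3
Without intervention: M = -H + 1  [with H=6]  = -5; J = min(H, M) + 2  [with H=6, M=-5]  = -3; N = -3 if J >= -1 else 7  [with J=-3]  = 7.
Change = -3 − 7 = -10.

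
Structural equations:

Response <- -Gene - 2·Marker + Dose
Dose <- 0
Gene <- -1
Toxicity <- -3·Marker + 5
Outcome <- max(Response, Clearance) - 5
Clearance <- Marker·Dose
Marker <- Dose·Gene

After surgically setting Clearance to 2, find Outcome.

-3

Intervening sets Clearance = 2 and removes its equation (Clearance <- Marker·Dose).
Marker = Dose·Gene  [with Dose=0, Gene=-1]  = 0
Response = -Gene - 2·Marker + Dose  [with Gene=-1, Marker=0, Dose=0]  = 1
Outcome = max(Response, Clearance) - 5  [with Response=1, Clearance=2]  = -3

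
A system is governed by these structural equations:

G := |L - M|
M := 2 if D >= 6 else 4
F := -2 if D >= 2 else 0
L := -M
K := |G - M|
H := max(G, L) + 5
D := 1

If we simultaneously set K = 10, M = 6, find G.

12

The joint intervention fixes K = 10, M = 6, removing each variable's own equation.
L = -M  [with M=6]  = -6
G = |L - M|  [with L=-6, M=6]  = 12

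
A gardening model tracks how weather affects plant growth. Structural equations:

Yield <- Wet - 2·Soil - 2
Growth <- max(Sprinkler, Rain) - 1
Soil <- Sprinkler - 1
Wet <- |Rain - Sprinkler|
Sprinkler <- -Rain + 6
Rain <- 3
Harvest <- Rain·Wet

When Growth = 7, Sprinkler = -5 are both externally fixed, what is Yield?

18

The joint intervention fixes Growth = 7, Sprinkler = -5, removing each variable's own equation.
Soil = Sprinkler - 1  [with Sprinkler=-5]  = -6
Wet = |Rain - Sprinkler|  [with Rain=3, Sprinkler=-5]  = 8
Yield = Wet - 2·Soil - 2  [with Wet=8, Soil=-6]  = 18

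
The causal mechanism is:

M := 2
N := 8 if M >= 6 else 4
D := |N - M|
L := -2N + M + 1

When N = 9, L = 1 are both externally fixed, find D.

The joint intervention fixes N = 9, L = 1, removing each variable's own equation.
D = |N - M|  [with N=9, M=2]  = 7

7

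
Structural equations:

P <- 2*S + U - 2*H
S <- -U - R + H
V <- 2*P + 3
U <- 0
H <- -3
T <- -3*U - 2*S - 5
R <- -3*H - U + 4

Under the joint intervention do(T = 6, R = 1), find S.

Under do(T = 6, R = 1), each intervened variable's structural equation is replaced by its fixed value.
S = -U - R + H  [with U=0, R=1, H=-3]  = -4

-4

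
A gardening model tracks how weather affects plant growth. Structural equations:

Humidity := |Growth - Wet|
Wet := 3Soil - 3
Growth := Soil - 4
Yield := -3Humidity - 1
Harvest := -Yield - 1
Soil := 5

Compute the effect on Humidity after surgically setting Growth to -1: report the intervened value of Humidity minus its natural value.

2

The intervention breaks the incoming arrows to Growth: Growth := Soil - 4 no longer applies, and Growth = -1.
Wet = 3Soil - 3  [with Soil=5]  = 12
Humidity = |Growth - Wet|  [with Growth=-1, Wet=12]  = 13
Without intervention: Wet = 3Soil - 3  [with Soil=5]  = 12; Growth = Soil - 4  [with Soil=5]  = 1; Humidity = |Growth - Wet|  [with Growth=1, Wet=12]  = 11.
Change = 13 − 11 = 2.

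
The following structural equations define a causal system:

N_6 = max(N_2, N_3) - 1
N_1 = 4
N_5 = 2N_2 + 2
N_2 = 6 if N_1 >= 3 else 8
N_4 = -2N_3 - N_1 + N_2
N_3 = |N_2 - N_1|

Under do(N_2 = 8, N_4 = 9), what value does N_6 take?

The joint intervention fixes N_2 = 8, N_4 = 9, removing each variable's own equation.
N_3 = |N_2 - N_1|  [with N_2=8, N_1=4]  = 4
N_6 = max(N_2, N_3) - 1  [with N_2=8, N_3=4]  = 7

7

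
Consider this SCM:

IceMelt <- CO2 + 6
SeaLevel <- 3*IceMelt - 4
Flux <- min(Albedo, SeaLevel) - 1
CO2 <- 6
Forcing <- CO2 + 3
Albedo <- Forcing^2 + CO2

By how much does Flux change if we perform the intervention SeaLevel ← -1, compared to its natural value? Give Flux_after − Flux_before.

-33

The intervention breaks the incoming arrows to SeaLevel: SeaLevel <- 3*IceMelt - 4 no longer applies, and SeaLevel = -1.
Forcing = CO2 + 3  [with CO2=6]  = 9
Albedo = Forcing^2 + CO2  [with Forcing=9, CO2=6]  = 87
Flux = min(Albedo, SeaLevel) - 1  [with Albedo=87, SeaLevel=-1]  = -2
Without intervention: Forcing = CO2 + 3  [with CO2=6]  = 9; IceMelt = CO2 + 6  [with CO2=6]  = 12; Albedo = Forcing^2 + CO2  [with Forcing=9, CO2=6]  = 87; SeaLevel = 3*IceMelt - 4  [with IceMelt=12]  = 32; Flux = min(Albedo, SeaLevel) - 1  [with Albedo=87, SeaLevel=32]  = 31.
Change = -2 − 31 = -33.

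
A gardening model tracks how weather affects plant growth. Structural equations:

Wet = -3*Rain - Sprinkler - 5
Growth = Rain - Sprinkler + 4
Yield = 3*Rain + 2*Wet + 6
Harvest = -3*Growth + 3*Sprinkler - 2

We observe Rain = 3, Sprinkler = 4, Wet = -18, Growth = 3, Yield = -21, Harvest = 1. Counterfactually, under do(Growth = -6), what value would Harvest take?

28

Under do(Growth=-6), the mechanism Growth = Rain - Sprinkler + 4 is discarded; Growth is fixed at -6.
Harvest = -3*Growth + 3*Sprinkler - 2  [with Growth=-6, Sprinkler=4]  = 28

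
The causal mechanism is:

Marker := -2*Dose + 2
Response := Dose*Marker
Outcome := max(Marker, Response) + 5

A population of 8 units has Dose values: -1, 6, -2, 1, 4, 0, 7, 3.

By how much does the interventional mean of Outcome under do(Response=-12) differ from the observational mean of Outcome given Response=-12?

Every unit gets Response=-12 under the intervention. Outcome values become 9, -5, 11, 5, -1, 7, -7, 1; E[Outcome|do(Response=-12)] = 2.5.
Observing Response=-12 restricts to units where Response's equation naturally yields -12: Dose ∈ {-2, 3}. In that subpopulation Outcome = 11, 1, mean 6.
Difference = 2.5 − 6 = -3.5.

-3.5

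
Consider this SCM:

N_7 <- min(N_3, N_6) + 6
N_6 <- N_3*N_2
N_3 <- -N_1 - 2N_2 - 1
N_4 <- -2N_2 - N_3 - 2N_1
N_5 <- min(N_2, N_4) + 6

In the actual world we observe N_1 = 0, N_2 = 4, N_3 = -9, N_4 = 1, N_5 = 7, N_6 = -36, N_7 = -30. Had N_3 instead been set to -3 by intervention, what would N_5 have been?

do(N_3=-3) replaces the equation N_3 <- -N_1 - 2N_2 - 1 with the constant N_3 = -3.
N_4 = -2N_2 - N_3 - 2N_1  [with N_2=4, N_3=-3, N_1=0]  = -5
N_5 = min(N_2, N_4) + 6  [with N_2=4, N_4=-5]  = 1

1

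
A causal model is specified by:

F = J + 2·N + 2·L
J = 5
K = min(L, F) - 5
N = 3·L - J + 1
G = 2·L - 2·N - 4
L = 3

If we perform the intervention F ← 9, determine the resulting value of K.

-2

Intervening sets F = 9 and removes its equation (F = J + 2·N + 2·L).
K = min(L, F) - 5  [with L=3, F=9]  = -2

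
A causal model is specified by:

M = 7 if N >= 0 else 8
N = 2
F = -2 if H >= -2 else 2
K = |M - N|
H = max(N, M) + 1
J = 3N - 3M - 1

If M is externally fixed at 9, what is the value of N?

Under do(M=9), the mechanism M = 7 if N >= 0 else 8 is discarded; M is fixed at 9.
N is not downstream of the intervention, so its value is determined by the original equations.

2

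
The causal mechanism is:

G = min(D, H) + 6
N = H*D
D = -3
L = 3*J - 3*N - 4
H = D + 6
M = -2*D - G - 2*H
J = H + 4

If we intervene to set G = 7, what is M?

-7

do(G=7) replaces the equation G = min(D, H) + 6 with the constant G = 7.
H = D + 6  [with D=-3]  = 3
M = -2*D - G - 2*H  [with D=-3, G=7, H=3]  = -7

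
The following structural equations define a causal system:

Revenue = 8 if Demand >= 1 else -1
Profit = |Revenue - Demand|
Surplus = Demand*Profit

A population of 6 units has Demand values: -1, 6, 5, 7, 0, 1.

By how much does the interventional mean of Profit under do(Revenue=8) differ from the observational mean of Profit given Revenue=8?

1.75

do(Revenue=8) breaks Revenue's dependence on Demand. With Revenue=8 fixed, Profit across the units is 9, 2, 3, 1, 8, 7, mean 5.
Conditioning on Revenue=8 selects the 4 unit(s) with Demand ∈ {6, 5, 7, 1}. Their Profit values: 2, 3, 1, 7. Mean = 3.25.
Difference = 5 − 3.25 = 1.75.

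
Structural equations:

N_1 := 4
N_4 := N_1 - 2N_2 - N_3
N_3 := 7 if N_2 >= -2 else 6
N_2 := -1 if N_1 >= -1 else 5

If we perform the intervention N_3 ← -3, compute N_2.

Under do(N_3=-3), the mechanism N_3 := 7 if N_2 >= -2 else 6 is discarded; N_3 is fixed at -3.
Since N_2 is not a descendant of the intervened variable, it is unaffected.
N_2 = -1 if N_1 >= -1 else 5  [with N_1=4]  = -1

-1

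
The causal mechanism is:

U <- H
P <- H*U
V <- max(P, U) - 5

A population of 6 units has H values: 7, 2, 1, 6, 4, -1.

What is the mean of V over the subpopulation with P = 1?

-4

Conditioning on P=1 selects the 2 unit(s) with H ∈ {1, -1}. Their V values: -4, -4. Mean = -4.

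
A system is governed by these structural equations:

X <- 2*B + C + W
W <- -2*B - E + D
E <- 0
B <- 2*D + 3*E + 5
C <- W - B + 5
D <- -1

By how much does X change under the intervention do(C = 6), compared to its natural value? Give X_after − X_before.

The intervention breaks the incoming arrows to C: C <- W - B + 5 no longer applies, and C = 6.
B = 2*D + 3*E + 5  [with D=-1, E=0]  = 3
W = -2*B - E + D  [with B=3, E=0, D=-1]  = -7
X = 2*B + C + W  [with B=3, C=6, W=-7]  = 5
Without intervention: B = 2*D + 3*E + 5  [with D=-1, E=0]  = 3; W = -2*B - E + D  [with B=3, E=0, D=-1]  = -7; C = W - B + 5  [with W=-7, B=3]  = -5; X = 2*B + C + W  [with B=3, C=-5, W=-7]  = -6.
Change = 5 − (-6) = 11.

11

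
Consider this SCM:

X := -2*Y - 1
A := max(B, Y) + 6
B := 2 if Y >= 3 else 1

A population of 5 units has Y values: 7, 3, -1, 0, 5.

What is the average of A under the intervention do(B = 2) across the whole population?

9.8

Under do(B=2), B's equation is replaced by B=2 for every unit. Per-unit A: 13, 9, 8, 8, 11. Mean = 9.8.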